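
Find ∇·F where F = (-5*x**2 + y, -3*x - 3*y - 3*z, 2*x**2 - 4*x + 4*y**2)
-10*x - 3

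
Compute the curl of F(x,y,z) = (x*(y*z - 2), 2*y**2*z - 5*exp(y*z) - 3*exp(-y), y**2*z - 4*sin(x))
(y*(-2*y + 2*z + 5*exp(y*z)), x*y + 4*cos(x), -x*z)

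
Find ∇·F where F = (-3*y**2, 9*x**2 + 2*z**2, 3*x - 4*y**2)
0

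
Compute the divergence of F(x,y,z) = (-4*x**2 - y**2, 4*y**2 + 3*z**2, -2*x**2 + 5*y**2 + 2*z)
-8*x + 8*y + 2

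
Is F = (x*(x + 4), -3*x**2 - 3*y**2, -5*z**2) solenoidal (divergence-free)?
No, ∇·F = 2*x - 6*y - 10*z + 4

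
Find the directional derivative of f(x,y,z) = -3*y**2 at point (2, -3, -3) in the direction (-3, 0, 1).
0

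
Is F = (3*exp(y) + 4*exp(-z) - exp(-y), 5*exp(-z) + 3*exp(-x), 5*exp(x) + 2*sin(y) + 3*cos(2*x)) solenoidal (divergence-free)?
Yes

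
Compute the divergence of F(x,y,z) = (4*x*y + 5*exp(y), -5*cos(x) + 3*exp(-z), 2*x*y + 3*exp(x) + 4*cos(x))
4*y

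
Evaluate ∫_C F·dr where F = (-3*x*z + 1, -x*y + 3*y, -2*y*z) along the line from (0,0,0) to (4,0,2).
-28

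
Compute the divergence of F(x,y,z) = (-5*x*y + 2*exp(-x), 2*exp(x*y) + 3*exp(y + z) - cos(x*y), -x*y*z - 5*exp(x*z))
-x*y + 2*x*exp(x*y) - 5*x*exp(x*z) + x*sin(x*y) - 5*y + 3*exp(y + z) - 2*exp(-x)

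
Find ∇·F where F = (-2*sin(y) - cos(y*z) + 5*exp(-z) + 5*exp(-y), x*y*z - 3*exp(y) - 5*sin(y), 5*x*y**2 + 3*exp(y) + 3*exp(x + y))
x*z - 3*exp(y) - 5*cos(y)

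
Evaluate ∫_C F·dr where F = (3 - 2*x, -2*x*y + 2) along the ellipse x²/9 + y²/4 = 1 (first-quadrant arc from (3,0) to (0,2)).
-4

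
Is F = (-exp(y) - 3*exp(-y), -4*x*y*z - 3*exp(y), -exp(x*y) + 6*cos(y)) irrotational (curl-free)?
No, ∇×F = (4*x*y - x*exp(x*y) - 6*sin(y), y*exp(x*y), -4*y*z + exp(y) - 3*exp(-y))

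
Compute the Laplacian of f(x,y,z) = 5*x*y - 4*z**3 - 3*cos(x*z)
3*x**2*cos(x*z) + 3*z**2*cos(x*z) - 24*z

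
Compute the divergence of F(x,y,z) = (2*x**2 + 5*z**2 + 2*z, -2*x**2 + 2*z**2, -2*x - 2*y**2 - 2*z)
4*x - 2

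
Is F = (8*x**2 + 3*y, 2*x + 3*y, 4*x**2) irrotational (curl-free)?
No, ∇×F = (0, -8*x, -1)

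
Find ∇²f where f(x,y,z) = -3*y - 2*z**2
-4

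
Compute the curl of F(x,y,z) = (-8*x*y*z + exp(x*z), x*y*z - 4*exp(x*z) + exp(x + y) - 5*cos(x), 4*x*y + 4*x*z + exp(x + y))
(-x*y + 4*x*exp(x*z) + 4*x + exp(x + y), -8*x*y + x*exp(x*z) - 4*y - 4*z - exp(x + y), 8*x*z + y*z - 4*z*exp(x*z) + exp(x + y) + 5*sin(x))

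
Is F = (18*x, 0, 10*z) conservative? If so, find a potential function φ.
Yes, F is conservative. φ = 9*x**2 + 5*z**2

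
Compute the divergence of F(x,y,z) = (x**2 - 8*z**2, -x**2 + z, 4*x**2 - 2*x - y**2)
2*x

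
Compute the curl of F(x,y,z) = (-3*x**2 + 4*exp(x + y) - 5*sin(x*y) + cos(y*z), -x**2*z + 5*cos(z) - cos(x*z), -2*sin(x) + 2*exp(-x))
(x**2 - x*sin(x*z) + 5*sin(z), -y*sin(y*z) + 2*cos(x) + 2*exp(-x), -2*x*z + 5*x*cos(x*y) + z*sin(x*z) + z*sin(y*z) - 4*exp(x + y))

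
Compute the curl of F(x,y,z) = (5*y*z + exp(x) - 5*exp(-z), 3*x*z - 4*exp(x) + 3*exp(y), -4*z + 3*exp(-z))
(-3*x, 5*y + 5*exp(-z), -2*z - 4*exp(x))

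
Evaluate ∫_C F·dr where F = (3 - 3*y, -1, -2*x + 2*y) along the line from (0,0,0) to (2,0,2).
2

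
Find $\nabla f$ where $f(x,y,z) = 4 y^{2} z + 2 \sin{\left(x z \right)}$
(2*z*cos(x*z), 8*y*z, 2*x*cos(x*z) + 4*y**2)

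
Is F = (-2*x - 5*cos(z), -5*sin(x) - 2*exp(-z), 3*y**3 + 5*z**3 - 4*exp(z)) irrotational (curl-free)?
No, ∇×F = (9*y**2 - 2*exp(-z), 5*sin(z), -5*cos(x))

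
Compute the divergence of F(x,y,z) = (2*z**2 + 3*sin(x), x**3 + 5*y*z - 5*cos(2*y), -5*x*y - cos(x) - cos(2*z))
5*z + 10*sin(2*y) + 2*sin(2*z) + 3*cos(x)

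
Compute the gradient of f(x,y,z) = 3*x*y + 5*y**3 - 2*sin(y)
(3*y, 3*x + 15*y**2 - 2*cos(y), 0)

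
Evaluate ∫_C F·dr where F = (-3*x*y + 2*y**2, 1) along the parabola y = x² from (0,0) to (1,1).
13/20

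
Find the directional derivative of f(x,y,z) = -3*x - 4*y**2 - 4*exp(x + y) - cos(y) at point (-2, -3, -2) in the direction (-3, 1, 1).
sqrt(11)*(-exp(5)*sin(3) + 8 + 33*exp(5))*exp(-5)/11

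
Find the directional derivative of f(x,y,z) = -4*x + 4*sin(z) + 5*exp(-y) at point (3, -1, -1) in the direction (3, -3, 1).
sqrt(19)*(-12 + 4*cos(1) + 15*E)/19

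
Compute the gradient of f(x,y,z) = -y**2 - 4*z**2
(0, -2*y, -8*z)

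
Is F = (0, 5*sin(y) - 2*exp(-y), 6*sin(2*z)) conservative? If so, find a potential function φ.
Yes, F is conservative. φ = -5*cos(y) - 3*cos(2*z) + 2*exp(-y)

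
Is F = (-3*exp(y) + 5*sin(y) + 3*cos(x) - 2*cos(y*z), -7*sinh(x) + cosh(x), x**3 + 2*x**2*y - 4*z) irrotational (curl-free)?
No, ∇×F = (2*x**2, -3*x**2 - 4*x*y + 2*y*sin(y*z), -2*z*sin(y*z) + 3*exp(y) - 5*cos(y) + sinh(x) - 7*cosh(x))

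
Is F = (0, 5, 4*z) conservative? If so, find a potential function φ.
Yes, F is conservative. φ = 5*y + 2*z**2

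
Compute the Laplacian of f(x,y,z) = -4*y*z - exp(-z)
-exp(-z)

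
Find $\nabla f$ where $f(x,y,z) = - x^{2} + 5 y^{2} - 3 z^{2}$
(-2*x, 10*y, -6*z)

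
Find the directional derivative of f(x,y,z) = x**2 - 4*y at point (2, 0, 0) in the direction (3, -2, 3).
10*sqrt(22)/11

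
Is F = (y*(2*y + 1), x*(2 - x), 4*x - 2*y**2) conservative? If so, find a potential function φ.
No, ∇×F = (-4*y, -4, -2*x - 4*y + 1) ≠ 0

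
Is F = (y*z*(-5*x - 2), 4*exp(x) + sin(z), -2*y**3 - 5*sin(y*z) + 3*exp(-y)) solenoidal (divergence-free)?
No, ∇·F = -5*y*(z + cos(y*z))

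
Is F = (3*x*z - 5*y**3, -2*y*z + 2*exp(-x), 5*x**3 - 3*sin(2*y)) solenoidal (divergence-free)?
No, ∇·F = z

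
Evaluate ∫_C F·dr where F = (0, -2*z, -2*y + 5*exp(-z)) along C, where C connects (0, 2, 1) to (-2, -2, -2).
-5*exp(2) - 4 + 5*exp(-1)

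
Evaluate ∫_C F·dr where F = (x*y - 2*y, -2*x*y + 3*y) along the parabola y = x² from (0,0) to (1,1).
17/60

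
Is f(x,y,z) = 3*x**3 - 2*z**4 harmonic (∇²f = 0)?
No, ∇²f = 18*x - 24*z**2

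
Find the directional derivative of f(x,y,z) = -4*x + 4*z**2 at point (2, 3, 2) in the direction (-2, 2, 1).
8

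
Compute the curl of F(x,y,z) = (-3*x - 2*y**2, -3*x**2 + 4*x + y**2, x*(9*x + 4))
(0, -18*x - 4, -6*x + 4*y + 4)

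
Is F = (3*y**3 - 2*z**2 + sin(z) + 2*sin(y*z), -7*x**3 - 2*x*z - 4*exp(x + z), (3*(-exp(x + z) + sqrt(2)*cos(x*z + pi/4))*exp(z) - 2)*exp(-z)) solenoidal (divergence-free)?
No, ∇·F = (-3*(sqrt(2)*x*sin(x*z + pi/4) + exp(x + z))*exp(z) + 2)*exp(-z)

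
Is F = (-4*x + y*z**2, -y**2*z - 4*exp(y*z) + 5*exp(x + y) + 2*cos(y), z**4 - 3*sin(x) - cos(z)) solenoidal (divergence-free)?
No, ∇·F = -2*y*z + 4*z**3 - 4*z*exp(y*z) + 5*exp(x + y) - 2*sin(y) + sin(z) - 4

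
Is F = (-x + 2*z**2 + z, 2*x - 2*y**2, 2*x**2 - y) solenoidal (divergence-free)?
No, ∇·F = -4*y - 1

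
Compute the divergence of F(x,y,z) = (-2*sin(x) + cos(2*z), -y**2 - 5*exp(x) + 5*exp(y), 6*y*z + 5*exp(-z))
4*y + 5*exp(y) - 2*cos(x) - 5*exp(-z)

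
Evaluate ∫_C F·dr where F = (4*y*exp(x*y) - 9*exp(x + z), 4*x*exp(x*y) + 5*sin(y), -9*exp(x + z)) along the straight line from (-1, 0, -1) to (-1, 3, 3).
-9*exp(2) + 4*exp(-3) + 1 + 9*exp(-2) - 5*cos(3)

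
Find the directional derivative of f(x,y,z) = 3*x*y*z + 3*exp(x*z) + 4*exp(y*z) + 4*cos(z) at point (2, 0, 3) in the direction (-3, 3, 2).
sqrt(22)*(-15*exp(6) - 8*sin(3) + 90)/22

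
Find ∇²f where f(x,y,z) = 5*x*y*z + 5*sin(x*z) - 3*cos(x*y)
-5*x**2*sin(x*z) + 3*x**2*cos(x*y) + 3*y**2*cos(x*y) - 5*z**2*sin(x*z)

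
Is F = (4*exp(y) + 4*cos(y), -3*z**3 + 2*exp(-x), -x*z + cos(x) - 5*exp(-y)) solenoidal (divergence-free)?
No, ∇·F = -x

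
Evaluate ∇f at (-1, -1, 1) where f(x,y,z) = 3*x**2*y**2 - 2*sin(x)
(-6 - 2*cos(1), -6, 0)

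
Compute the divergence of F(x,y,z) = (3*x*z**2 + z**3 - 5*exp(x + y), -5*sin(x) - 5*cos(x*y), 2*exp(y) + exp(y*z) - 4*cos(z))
5*x*sin(x*y) + y*exp(y*z) + 3*z**2 - 5*exp(x + y) + 4*sin(z)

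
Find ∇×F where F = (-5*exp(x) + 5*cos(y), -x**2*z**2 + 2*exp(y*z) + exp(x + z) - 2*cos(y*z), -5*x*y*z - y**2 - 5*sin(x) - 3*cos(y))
(2*x**2*z - 5*x*z - 2*y*exp(y*z) - 2*y*sin(y*z) - 2*y - exp(x + z) + 3*sin(y), 5*y*z + 5*cos(x), -2*x*z**2 + exp(x + z) + 5*sin(y))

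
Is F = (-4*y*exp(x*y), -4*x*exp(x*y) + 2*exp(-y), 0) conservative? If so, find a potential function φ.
Yes, F is conservative. φ = -4*exp(x*y) - 2*exp(-y)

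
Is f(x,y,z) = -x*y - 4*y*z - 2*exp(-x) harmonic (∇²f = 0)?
No, ∇²f = -2*exp(-x)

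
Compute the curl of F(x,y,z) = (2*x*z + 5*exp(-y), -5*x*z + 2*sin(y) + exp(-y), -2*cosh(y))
(5*x - 2*sinh(y), 2*x, -5*z + 5*exp(-y))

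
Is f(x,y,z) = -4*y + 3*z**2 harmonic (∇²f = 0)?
No, ∇²f = 6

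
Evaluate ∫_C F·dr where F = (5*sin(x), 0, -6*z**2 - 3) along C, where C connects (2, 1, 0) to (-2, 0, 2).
-22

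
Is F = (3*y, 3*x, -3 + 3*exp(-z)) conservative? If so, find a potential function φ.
Yes, F is conservative. φ = 3*x*y - 3*z - 3*exp(-z)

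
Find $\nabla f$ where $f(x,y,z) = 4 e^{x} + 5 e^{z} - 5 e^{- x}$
(-sinh(x) + 9*cosh(x), 0, 5*exp(z))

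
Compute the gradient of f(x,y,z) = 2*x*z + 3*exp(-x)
(2*z - 3*exp(-x), 0, 2*x)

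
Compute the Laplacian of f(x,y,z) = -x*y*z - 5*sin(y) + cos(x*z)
-x**2*cos(x*z) - z**2*cos(x*z) + 5*sin(y)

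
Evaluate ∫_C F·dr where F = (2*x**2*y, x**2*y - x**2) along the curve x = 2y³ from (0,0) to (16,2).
173952/35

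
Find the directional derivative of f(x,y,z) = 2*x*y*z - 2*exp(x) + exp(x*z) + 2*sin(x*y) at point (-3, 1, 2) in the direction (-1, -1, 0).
sqrt(2)*(2*exp(6)*cos(3) - 1 + exp(3) + 4*exp(6))*exp(-6)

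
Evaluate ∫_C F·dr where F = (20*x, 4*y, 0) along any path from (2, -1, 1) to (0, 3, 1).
-24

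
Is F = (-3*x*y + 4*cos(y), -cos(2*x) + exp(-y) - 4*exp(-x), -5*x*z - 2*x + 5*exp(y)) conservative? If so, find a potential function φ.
No, ∇×F = (5*exp(y), 5*z + 2, 3*x + 2*sin(2*x) + 4*sin(y) + 4*exp(-x)) ≠ 0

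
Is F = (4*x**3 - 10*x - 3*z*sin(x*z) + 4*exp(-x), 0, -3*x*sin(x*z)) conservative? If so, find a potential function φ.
Yes, F is conservative. φ = x**4 - 5*x**2 + 3*cos(x*z) - 4*exp(-x)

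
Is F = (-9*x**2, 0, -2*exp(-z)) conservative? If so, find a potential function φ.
Yes, F is conservative. φ = -3*x**3 + 2*exp(-z)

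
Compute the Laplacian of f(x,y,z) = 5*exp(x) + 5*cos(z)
5*exp(x) - 5*cos(z)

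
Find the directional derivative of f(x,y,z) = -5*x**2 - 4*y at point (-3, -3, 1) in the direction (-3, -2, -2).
-82*sqrt(17)/17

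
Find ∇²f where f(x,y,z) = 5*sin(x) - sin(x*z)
x**2*sin(x*z) + z**2*sin(x*z) - 5*sin(x)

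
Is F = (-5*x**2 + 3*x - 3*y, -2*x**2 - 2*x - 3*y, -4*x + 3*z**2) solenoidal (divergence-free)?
No, ∇·F = -10*x + 6*z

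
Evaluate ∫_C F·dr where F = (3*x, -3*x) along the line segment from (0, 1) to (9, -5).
405/2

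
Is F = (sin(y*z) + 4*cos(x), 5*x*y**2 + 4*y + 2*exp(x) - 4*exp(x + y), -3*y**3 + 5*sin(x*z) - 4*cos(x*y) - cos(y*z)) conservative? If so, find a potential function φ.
No, ∇×F = (4*x*sin(x*y) - 9*y**2 + z*sin(y*z), -4*y*sin(x*y) + y*cos(y*z) - 5*z*cos(x*z), 5*y**2 - z*cos(y*z) + 2*exp(x) - 4*exp(x + y)) ≠ 0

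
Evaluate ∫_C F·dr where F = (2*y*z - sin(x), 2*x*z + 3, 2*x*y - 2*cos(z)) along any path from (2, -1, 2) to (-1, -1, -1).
-cos(2) + cos(1) + 2*sin(1) + 2*sin(2) + 6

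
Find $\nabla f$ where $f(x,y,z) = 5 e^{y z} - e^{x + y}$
(-exp(x + y), 5*z*exp(y*z) - exp(x + y), 5*y*exp(y*z))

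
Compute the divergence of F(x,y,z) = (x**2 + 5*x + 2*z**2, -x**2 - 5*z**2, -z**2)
2*x - 2*z + 5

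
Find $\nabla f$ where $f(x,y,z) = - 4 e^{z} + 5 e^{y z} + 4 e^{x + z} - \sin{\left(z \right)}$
(4*exp(x + z), 5*z*exp(y*z), 5*y*exp(y*z) - 4*exp(z) + 4*exp(x + z) - cos(z))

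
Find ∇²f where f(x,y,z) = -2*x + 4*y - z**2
-2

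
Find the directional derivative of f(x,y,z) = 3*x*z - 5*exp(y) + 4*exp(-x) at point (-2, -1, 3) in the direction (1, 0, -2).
sqrt(5)*(21 - 4*exp(2))/5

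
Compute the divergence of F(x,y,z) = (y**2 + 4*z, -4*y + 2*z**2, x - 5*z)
-9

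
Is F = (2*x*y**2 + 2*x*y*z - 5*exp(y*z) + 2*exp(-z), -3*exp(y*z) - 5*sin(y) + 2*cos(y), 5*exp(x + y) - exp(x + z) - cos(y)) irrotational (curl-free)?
No, ∇×F = (3*y*exp(y*z) + 5*exp(x + y) + sin(y), ((2*x*y - 5*y*exp(y*z) - 5*exp(x + y) + exp(x + z))*exp(z) - 2)*exp(-z), -4*x*y - 2*x*z + 5*z*exp(y*z))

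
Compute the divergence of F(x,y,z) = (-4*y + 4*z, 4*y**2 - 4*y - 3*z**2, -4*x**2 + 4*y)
8*y - 4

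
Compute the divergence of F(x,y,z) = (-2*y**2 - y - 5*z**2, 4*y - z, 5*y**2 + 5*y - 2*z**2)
4 - 4*z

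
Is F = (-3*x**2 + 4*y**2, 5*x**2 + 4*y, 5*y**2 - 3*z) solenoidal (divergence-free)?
No, ∇·F = 1 - 6*x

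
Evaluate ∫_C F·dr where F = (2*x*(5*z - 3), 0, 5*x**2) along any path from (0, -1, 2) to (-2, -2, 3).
48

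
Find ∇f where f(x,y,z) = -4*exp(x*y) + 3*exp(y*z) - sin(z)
(-4*y*exp(x*y), -4*x*exp(x*y) + 3*z*exp(y*z), 3*y*exp(y*z) - cos(z))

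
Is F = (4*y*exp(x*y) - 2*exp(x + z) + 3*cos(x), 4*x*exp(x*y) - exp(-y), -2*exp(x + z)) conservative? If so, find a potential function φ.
Yes, F is conservative. φ = 4*exp(x*y) - 2*exp(x + z) + 3*sin(x) + exp(-y)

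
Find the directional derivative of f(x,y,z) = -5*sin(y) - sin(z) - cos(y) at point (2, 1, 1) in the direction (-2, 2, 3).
sqrt(17)*(-13*cos(1) + 2*sin(1))/17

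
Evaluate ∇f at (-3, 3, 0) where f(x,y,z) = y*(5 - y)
(0, -1, 0)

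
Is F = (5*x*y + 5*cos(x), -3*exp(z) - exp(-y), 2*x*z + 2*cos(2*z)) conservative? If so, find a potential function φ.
No, ∇×F = (3*exp(z), -2*z, -5*x) ≠ 0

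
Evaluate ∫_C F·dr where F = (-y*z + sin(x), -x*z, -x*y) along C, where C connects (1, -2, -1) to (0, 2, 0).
cos(1) + 1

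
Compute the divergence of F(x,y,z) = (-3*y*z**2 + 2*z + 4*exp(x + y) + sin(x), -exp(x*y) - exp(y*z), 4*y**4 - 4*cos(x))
-x*exp(x*y) - z*exp(y*z) + 4*exp(x + y) + cos(x)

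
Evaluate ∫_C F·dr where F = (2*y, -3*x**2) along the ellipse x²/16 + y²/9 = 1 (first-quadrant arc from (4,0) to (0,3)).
-96 - 6*pi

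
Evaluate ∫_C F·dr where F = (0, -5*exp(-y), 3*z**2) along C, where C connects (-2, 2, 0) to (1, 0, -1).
4 - 5*exp(-2)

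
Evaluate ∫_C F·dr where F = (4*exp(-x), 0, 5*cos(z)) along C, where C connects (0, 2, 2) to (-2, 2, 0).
-4*exp(2) - 5*sin(2) + 4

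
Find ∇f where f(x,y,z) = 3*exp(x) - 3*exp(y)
(3*exp(x), -3*exp(y), 0)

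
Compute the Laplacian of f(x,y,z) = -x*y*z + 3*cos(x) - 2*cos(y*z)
2*y**2*cos(y*z) + 2*z**2*cos(y*z) - 3*cos(x)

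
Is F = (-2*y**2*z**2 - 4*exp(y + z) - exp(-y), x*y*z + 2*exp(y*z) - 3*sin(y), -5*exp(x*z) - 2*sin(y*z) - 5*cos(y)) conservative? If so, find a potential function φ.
No, ∇×F = (-x*y - 2*y*exp(y*z) - 2*z*cos(y*z) + 5*sin(y), -4*y**2*z + 5*z*exp(x*z) - 4*exp(y + z), 4*y*z**2 + y*z + 4*exp(y + z) - exp(-y)) ≠ 0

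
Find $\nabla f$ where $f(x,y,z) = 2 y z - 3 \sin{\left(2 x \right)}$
(-6*cos(2*x), 2*z, 2*y)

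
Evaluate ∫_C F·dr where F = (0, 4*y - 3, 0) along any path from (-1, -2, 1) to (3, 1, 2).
-15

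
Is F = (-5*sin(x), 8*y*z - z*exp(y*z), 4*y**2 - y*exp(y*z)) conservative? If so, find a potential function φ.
Yes, F is conservative. φ = 4*y**2*z - exp(y*z) + 5*cos(x)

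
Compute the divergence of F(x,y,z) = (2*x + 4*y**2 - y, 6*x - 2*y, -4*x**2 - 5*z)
-5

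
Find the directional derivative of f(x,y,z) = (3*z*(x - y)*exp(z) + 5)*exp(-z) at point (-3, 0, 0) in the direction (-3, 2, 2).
-28*sqrt(17)/17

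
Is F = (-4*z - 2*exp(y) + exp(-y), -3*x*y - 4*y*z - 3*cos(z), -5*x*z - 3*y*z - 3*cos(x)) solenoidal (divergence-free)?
No, ∇·F = -8*x - 3*y - 4*z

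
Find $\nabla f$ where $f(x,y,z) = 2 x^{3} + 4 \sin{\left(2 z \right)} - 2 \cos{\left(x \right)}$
(6*x**2 + 2*sin(x), 0, 8*cos(2*z))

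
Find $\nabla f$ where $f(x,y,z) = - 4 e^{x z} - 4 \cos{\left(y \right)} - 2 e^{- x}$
(-4*z*exp(x*z) + 2*exp(-x), 4*sin(y), -4*x*exp(x*z))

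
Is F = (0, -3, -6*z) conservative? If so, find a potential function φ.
Yes, F is conservative. φ = -3*y - 3*z**2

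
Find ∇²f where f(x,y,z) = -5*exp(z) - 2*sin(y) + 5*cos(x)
-5*exp(z) + 2*sin(y) - 5*cos(x)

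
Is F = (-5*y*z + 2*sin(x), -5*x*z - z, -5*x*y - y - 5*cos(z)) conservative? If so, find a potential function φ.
Yes, F is conservative. φ = -5*x*y*z - y*z - 5*sin(z) - 2*cos(x)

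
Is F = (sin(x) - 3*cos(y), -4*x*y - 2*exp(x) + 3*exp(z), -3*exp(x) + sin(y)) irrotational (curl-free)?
No, ∇×F = (-3*exp(z) + cos(y), 3*exp(x), -4*y - 2*exp(x) - 3*sin(y))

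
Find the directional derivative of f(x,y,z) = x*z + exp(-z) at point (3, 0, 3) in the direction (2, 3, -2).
2*sqrt(17)*exp(-3)/17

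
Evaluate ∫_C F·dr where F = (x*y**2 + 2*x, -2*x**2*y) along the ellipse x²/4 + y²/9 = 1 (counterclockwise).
0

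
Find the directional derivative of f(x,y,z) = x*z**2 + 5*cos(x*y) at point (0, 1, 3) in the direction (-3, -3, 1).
-27*sqrt(19)/19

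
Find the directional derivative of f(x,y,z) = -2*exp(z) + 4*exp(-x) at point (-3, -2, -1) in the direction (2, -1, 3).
sqrt(14)*(-4*exp(4) - 3)*exp(-1)/7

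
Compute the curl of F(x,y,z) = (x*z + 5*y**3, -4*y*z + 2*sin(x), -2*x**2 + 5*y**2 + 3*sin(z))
(14*y, 5*x, -15*y**2 + 2*cos(x))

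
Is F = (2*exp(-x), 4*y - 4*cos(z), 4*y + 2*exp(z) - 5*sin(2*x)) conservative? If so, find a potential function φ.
No, ∇×F = (4 - 4*sin(z), 10*cos(2*x), 0) ≠ 0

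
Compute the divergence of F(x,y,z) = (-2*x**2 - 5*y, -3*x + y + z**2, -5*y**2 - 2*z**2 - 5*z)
-4*x - 4*z - 4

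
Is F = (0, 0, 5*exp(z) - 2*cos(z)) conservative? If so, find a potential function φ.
Yes, F is conservative. φ = 5*exp(z) - 2*sin(z)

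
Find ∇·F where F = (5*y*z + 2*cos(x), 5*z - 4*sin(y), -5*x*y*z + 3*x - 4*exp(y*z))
-5*x*y - 4*y*exp(y*z) - 2*sin(x) - 4*cos(y)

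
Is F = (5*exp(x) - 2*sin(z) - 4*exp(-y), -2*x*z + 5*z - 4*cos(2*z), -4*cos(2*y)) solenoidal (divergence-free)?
No, ∇·F = 5*exp(x)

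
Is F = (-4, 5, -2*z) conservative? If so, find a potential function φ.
Yes, F is conservative. φ = -4*x + 5*y - z**2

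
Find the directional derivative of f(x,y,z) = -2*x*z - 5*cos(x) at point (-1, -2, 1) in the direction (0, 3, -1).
-sqrt(10)/5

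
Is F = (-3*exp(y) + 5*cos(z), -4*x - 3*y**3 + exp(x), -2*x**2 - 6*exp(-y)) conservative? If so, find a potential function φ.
No, ∇×F = (6*exp(-y), 4*x - 5*sin(z), exp(x) + 3*exp(y) - 4) ≠ 0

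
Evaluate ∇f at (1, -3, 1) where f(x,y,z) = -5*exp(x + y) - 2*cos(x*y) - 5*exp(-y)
(-5*exp(-2) + 6*sin(3), -5*exp(-2) - 2*sin(3) + 5*exp(3), 0)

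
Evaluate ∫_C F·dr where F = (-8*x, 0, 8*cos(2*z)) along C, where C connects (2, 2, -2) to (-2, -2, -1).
-4*sin(2) + 4*sin(4)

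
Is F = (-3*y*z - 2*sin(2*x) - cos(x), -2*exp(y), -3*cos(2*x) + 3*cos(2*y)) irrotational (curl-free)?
No, ∇×F = (-6*sin(2*y), -3*y - 6*sin(2*x), 3*z)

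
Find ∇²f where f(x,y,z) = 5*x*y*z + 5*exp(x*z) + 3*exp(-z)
(5*(x**2 + z**2)*exp(x*z + z) + 3)*exp(-z)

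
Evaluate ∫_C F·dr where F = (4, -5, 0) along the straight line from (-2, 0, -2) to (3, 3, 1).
5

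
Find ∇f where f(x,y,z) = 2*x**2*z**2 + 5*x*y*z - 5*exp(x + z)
(4*x*z**2 + 5*y*z - 5*exp(x + z), 5*x*z, 4*x**2*z + 5*x*y - 5*exp(x + z))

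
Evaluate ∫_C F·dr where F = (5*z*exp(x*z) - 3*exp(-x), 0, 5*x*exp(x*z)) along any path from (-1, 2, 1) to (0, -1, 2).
-3*E - 5*exp(-1) + 8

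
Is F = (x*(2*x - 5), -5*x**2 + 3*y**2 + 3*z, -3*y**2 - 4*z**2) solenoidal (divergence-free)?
No, ∇·F = 4*x + 6*y - 8*z - 5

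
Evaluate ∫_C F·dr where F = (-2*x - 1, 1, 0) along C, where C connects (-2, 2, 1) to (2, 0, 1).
-6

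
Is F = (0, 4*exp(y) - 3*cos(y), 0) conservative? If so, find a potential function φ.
Yes, F is conservative. φ = 4*exp(y) - 3*sin(y)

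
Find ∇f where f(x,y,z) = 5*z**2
(0, 0, 10*z)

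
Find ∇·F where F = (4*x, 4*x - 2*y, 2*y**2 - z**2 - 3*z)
-2*z - 1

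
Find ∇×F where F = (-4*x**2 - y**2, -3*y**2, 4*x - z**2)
(0, -4, 2*y)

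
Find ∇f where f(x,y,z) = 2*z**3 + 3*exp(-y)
(0, -3*exp(-y), 6*z**2)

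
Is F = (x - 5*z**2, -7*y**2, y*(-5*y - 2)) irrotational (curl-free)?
No, ∇×F = (-10*y - 2, -10*z, 0)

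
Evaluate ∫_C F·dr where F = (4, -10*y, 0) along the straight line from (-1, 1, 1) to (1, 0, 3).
13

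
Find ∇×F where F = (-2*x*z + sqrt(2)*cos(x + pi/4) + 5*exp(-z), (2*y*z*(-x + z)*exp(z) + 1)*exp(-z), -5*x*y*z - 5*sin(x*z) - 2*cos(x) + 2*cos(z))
(2*x*y - 5*x*z - 4*y*z + exp(-z), -2*x + 5*y*z + 5*z*cos(x*z) - 2*sin(x) - 5*exp(-z), -2*y*z)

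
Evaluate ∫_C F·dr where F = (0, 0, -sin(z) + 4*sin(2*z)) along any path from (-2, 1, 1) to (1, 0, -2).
3*cos(2) - cos(1) - 2*cos(4)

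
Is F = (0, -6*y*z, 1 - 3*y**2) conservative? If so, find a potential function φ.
Yes, F is conservative. φ = z*(1 - 3*y**2)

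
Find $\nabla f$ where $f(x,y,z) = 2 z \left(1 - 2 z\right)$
(0, 0, 2 - 8*z)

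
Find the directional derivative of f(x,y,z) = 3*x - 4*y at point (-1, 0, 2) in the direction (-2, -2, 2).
sqrt(3)/3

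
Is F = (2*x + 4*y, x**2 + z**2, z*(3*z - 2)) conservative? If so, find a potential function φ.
No, ∇×F = (-2*z, 0, 2*x - 4) ≠ 0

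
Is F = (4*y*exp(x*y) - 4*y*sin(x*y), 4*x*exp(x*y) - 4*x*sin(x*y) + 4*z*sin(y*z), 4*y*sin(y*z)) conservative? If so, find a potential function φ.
Yes, F is conservative. φ = 4*exp(x*y) + 4*cos(x*y) - 4*cos(y*z)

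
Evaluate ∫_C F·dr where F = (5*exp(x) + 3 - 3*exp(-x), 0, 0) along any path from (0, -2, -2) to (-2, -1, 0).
-14 + 5*exp(-2) + 3*exp(2)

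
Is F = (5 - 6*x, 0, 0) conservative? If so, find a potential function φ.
Yes, F is conservative. φ = x*(5 - 3*x)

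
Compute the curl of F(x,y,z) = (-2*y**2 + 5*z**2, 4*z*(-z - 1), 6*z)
(8*z + 4, 10*z, 4*y)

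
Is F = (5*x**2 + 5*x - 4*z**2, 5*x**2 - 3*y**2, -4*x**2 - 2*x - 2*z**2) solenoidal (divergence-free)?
No, ∇·F = 10*x - 6*y - 4*z + 5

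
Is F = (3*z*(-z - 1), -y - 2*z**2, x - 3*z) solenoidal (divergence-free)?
No, ∇·F = -4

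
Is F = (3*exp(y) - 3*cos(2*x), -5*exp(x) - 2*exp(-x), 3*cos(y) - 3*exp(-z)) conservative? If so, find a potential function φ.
No, ∇×F = (-3*sin(y), 0, -5*exp(x) - 3*exp(y) + 2*exp(-x)) ≠ 0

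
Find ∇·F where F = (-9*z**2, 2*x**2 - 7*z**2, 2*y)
0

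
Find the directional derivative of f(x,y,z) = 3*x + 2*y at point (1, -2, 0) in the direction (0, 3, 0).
2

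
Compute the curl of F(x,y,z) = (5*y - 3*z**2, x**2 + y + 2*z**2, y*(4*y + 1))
(8*y - 4*z + 1, -6*z, 2*x - 5)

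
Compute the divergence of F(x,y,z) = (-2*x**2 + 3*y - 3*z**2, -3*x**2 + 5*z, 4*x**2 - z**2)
-4*x - 2*z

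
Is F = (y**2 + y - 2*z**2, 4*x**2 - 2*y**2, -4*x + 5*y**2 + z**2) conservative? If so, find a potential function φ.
No, ∇×F = (10*y, 4 - 4*z, 8*x - 2*y - 1) ≠ 0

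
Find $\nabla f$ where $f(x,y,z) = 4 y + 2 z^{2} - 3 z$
(0, 4, 4*z - 3)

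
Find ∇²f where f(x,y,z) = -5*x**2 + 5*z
-10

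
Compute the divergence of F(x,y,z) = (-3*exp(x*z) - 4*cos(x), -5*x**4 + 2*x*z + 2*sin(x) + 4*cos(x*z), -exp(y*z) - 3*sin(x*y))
-y*exp(y*z) - 3*z*exp(x*z) + 4*sin(x)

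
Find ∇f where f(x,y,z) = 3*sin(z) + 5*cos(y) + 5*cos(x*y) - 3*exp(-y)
(-5*y*sin(x*y), -5*x*sin(x*y) - 5*sin(y) + 3*exp(-y), 3*cos(z))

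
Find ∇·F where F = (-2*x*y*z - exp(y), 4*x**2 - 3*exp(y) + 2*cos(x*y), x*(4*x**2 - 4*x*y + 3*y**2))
-2*x*sin(x*y) - 2*y*z - 3*exp(y)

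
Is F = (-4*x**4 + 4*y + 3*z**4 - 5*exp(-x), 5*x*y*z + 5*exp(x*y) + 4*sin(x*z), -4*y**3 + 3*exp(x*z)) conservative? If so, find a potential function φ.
No, ∇×F = (-5*x*y - 4*x*cos(x*z) - 12*y**2, 3*z*(4*z**2 - exp(x*z)), 5*y*z + 5*y*exp(x*y) + 4*z*cos(x*z) - 4) ≠ 0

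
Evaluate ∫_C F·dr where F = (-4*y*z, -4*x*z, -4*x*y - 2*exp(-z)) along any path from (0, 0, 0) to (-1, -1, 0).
0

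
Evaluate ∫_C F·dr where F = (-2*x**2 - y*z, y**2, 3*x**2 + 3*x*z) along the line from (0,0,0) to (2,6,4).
296/3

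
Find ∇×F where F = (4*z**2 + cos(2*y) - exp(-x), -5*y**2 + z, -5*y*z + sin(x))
(-5*z - 1, 8*z - cos(x), 2*sin(2*y))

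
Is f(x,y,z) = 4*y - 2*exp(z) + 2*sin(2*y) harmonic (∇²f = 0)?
No, ∇²f = -2*exp(z) - 8*sin(2*y)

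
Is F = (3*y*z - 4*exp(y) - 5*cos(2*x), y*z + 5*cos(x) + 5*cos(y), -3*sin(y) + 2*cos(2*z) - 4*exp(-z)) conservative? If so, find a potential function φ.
No, ∇×F = (-y - 3*cos(y), 3*y, -3*z + 4*exp(y) - 5*sin(x)) ≠ 0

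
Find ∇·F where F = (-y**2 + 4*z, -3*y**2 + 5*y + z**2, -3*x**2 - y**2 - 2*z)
3 - 6*y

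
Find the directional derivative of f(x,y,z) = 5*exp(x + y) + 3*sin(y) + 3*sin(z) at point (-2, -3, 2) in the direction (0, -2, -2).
-sqrt(2)*(3*exp(5)*cos(3) + 3*exp(5)*cos(2) + 5)*exp(-5)/2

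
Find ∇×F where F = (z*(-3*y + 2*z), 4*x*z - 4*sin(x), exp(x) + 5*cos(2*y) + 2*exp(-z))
(-4*x - 10*sin(2*y), -3*y + 4*z - exp(x), 7*z - 4*cos(x))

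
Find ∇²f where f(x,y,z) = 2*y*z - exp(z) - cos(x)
-exp(z) + cos(x)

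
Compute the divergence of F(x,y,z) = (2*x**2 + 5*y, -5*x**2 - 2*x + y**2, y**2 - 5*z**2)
4*x + 2*y - 10*z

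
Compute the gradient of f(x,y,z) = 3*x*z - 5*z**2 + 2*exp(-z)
(3*z, 0, 3*x - 10*z - 2*exp(-z))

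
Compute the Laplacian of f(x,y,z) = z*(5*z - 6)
10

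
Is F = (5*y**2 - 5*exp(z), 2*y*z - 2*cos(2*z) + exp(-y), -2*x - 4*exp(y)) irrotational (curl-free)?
No, ∇×F = (-2*y - 4*exp(y) - 4*sin(2*z), 2 - 5*exp(z), -10*y)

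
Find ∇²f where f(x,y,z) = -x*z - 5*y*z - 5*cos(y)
5*cos(y)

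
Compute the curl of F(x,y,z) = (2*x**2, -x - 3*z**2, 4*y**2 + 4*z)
(8*y + 6*z, 0, -1)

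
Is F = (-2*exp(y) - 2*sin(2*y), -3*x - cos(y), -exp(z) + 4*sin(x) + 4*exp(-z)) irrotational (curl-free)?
No, ∇×F = (0, -4*cos(x), 2*exp(y) + 4*cos(2*y) - 3)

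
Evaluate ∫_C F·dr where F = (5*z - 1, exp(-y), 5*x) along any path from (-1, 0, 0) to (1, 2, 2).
9 - exp(-2)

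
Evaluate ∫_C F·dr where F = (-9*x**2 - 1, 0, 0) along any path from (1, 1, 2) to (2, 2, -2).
-22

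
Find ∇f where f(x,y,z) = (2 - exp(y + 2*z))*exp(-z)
(0, -exp(y + z), (-exp(y + 2*z) - 2)*exp(-z))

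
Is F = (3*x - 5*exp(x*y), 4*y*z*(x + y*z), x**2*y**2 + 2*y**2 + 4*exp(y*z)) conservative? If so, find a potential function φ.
No, ∇×F = (2*x**2*y - 4*x*y - 8*y**2*z + 4*y + 4*z*exp(y*z), -2*x*y**2, 5*x*exp(x*y) + 4*y*z) ≠ 0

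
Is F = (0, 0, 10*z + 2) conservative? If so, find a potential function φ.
Yes, F is conservative. φ = z*(5*z + 2)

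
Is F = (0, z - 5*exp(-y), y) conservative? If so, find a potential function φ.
Yes, F is conservative. φ = y*z + 5*exp(-y)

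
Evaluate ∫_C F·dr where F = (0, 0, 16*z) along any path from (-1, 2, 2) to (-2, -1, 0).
-32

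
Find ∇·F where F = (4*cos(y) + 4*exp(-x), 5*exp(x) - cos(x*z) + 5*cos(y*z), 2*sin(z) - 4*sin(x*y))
-5*z*sin(y*z) + 2*cos(z) - 4*exp(-x)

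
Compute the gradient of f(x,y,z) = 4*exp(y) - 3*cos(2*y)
(0, 4*exp(y) + 6*sin(2*y), 0)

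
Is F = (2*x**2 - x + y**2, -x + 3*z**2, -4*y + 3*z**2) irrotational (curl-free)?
No, ∇×F = (-6*z - 4, 0, -2*y - 1)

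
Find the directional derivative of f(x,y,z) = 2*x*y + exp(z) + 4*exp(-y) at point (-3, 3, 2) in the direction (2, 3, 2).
2*sqrt(17)*(-3*exp(3) - 6 + exp(5))*exp(-3)/17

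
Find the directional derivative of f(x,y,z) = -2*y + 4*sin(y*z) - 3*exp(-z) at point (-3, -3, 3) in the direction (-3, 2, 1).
sqrt(14)*(12*exp(3)*cos(9) - 4*exp(3) + 3)*exp(-3)/14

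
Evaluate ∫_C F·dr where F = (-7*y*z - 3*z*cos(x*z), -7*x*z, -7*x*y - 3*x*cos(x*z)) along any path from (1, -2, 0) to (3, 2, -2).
3*sin(6) + 84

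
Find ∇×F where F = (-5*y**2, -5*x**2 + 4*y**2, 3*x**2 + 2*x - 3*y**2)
(-6*y, -6*x - 2, -10*x + 10*y)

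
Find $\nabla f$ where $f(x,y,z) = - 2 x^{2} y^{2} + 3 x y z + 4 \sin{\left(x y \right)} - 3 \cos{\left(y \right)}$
(y*(-4*x*y + 3*z + 4*cos(x*y)), -4*x**2*y + 3*x*z + 4*x*cos(x*y) + 3*sin(y), 3*x*y)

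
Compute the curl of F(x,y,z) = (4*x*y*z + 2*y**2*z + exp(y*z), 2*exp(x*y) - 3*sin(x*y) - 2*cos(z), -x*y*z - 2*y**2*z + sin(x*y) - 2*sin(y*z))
(-x*z + x*cos(x*y) - 4*y*z - 2*z*cos(y*z) - 2*sin(z), y*(4*x + 2*y + z + exp(y*z) - cos(x*y)), -4*x*z - 4*y*z + 2*y*exp(x*y) - 3*y*cos(x*y) - z*exp(y*z))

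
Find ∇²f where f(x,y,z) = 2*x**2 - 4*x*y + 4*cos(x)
4 - 4*cos(x)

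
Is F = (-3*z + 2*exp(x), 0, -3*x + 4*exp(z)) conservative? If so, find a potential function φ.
Yes, F is conservative. φ = -3*x*z + 2*exp(x) + 4*exp(z)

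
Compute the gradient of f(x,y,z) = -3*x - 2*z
(-3, 0, -2)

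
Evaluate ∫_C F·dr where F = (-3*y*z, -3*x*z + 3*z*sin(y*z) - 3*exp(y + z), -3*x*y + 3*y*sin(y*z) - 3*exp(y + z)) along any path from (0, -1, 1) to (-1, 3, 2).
-3*exp(5) - 3*cos(6) + 3*cos(1) + 21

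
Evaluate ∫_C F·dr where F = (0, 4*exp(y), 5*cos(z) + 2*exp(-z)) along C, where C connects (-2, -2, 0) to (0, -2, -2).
-2*exp(2) - 5*sin(2) + 2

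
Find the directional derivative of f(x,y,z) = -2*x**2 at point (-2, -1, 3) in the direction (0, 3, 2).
0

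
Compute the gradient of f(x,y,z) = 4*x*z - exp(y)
(4*z, -exp(y), 4*x)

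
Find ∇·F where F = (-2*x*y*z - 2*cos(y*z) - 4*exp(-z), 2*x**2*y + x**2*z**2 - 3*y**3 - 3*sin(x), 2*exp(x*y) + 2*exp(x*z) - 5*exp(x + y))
2*x**2 + 2*x*exp(x*z) - 9*y**2 - 2*y*z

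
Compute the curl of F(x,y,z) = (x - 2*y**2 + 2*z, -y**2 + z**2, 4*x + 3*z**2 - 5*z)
(-2*z, -2, 4*y)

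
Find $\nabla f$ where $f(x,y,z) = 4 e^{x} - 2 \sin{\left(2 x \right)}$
(4*exp(x) - 4*cos(2*x), 0, 0)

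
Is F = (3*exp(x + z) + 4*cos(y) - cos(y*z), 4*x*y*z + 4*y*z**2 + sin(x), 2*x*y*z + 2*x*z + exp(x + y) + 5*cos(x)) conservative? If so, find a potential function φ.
No, ∇×F = (-4*x*y + 2*x*z - 8*y*z + exp(x + y), -2*y*z + y*sin(y*z) - 2*z - exp(x + y) + 3*exp(x + z) + 5*sin(x), 4*y*z - z*sin(y*z) + 4*sin(y) + cos(x)) ≠ 0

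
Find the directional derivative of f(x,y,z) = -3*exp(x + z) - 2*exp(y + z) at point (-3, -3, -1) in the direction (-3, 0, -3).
4*sqrt(2)*exp(-4)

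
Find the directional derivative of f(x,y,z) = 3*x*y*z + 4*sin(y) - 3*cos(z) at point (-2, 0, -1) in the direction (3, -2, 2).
-2*sqrt(17)*(3*sin(1) + 10)/17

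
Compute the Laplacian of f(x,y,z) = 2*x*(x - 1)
4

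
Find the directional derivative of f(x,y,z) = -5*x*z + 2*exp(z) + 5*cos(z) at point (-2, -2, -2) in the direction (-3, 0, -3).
-sqrt(2)*(2 + 5*exp(2)*sin(2) + 20*exp(2))*exp(-2)/2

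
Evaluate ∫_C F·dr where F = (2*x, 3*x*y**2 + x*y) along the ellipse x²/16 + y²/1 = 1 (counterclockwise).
3*pi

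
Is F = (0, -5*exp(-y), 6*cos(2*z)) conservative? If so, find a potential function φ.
Yes, F is conservative. φ = 3*sin(2*z) + 5*exp(-y)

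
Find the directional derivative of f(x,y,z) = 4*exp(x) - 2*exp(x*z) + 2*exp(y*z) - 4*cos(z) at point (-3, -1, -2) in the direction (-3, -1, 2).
-2*sqrt(14)*(3 + 2*exp(3)*sin(2))*exp(-3)/7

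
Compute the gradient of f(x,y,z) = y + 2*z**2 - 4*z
(0, 1, 4*z - 4)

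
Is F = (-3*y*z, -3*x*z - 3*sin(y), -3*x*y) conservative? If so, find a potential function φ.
Yes, F is conservative. φ = -3*x*y*z + 3*cos(y)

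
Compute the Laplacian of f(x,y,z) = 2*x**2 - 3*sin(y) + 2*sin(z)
3*sin(y) - 2*sin(z) + 4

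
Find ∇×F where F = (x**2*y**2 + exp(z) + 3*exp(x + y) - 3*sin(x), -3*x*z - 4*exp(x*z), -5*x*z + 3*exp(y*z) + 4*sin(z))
(4*x*exp(x*z) + 3*x + 3*z*exp(y*z), 5*z + exp(z), -2*x**2*y - 4*z*exp(x*z) - 3*z - 3*exp(x + y))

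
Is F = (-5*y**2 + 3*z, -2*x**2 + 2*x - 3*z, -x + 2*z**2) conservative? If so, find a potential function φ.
No, ∇×F = (3, 4, -4*x + 10*y + 2) ≠ 0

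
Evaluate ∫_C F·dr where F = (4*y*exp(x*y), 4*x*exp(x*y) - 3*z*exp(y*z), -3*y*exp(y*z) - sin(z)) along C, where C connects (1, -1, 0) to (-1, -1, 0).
8*sinh(1)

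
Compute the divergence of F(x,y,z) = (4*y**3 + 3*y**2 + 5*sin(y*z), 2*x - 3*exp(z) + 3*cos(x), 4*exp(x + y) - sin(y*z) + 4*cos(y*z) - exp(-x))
-y*(4*sin(y*z) + cos(y*z))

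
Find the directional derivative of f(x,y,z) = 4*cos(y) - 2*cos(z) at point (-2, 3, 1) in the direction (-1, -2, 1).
sqrt(6)*(4*sin(3) + sin(1))/3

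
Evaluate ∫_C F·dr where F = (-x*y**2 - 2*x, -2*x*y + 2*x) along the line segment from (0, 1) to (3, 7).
-405/2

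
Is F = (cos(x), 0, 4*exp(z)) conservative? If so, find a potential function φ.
Yes, F is conservative. φ = 4*exp(z) + sin(x)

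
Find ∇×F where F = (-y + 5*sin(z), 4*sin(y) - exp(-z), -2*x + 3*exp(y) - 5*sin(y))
(3*exp(y) - 5*cos(y) - exp(-z), 5*cos(z) + 2, 1)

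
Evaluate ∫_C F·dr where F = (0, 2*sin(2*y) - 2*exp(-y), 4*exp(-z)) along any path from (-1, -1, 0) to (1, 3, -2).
-4*exp(2) - 2*E - cos(6) + cos(2) + 2*exp(-3) + 4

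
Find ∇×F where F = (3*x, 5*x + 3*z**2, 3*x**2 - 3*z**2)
(-6*z, -6*x, 5)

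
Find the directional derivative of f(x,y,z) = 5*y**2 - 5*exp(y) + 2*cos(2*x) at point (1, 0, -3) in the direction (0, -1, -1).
5*sqrt(2)/2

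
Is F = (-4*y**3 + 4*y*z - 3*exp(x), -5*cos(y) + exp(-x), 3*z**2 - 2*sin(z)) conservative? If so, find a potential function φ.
No, ∇×F = (0, 4*y, 12*y**2 - 4*z - exp(-x)) ≠ 0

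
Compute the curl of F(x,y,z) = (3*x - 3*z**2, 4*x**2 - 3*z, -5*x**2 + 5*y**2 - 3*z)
(10*y + 3, 10*x - 6*z, 8*x)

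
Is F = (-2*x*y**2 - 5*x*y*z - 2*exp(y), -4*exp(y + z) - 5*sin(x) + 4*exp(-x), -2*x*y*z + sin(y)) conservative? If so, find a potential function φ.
No, ∇×F = (-2*x*z + 4*exp(y + z) + cos(y), y*(-5*x + 2*z), 4*x*y + 5*x*z + 2*exp(y) - 5*cos(x) - 4*exp(-x)) ≠ 0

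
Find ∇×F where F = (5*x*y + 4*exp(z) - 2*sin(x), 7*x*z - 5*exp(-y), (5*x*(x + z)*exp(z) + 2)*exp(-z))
(-7*x, -10*x - 5*z + 4*exp(z), -5*x + 7*z)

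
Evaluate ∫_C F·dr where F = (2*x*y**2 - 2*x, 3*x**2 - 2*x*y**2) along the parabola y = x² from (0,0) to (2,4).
-668/21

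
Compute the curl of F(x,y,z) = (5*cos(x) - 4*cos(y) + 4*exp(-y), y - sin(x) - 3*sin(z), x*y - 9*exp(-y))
(x + 3*cos(z) + 9*exp(-y), -y, -4*sin(y) - cos(x) + 4*exp(-y))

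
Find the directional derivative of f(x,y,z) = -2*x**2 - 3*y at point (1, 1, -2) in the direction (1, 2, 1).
-5*sqrt(6)/3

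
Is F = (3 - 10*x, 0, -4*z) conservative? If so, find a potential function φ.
Yes, F is conservative. φ = -5*x**2 + 3*x - 2*z**2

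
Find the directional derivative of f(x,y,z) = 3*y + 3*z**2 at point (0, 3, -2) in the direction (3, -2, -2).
18*sqrt(17)/17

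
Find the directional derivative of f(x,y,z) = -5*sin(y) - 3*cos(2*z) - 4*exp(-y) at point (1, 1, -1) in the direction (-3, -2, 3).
sqrt(22)*(-9*E*sin(2) - 4 + 5*E*cos(1))*exp(-1)/11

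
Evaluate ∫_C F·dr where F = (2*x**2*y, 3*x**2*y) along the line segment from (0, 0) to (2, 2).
20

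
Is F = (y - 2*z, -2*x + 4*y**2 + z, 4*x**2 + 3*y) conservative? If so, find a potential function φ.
No, ∇×F = (2, -8*x - 2, -3) ≠ 0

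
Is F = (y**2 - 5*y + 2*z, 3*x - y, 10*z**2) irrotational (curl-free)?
No, ∇×F = (0, 2, 8 - 2*y)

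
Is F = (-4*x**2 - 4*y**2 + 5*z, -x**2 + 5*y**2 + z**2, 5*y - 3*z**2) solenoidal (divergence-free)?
No, ∇·F = -8*x + 10*y - 6*z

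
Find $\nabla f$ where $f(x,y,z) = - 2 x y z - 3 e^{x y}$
(y*(-2*z - 3*exp(x*y)), x*(-2*z - 3*exp(x*y)), -2*x*y)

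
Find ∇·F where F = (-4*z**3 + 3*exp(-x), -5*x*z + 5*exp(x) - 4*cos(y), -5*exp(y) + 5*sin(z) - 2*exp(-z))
4*sin(y) + 5*cos(z) + 2*exp(-z) - 3*exp(-x)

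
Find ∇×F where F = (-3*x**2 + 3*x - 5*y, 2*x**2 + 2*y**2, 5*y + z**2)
(5, 0, 4*x + 5)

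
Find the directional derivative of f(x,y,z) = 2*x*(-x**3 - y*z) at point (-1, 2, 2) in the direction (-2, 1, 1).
4*sqrt(6)/3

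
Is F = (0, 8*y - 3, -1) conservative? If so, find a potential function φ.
Yes, F is conservative. φ = 4*y**2 - 3*y - z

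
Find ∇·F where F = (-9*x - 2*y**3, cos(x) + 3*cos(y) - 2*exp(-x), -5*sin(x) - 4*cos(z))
-3*sin(y) + 4*sin(z) - 9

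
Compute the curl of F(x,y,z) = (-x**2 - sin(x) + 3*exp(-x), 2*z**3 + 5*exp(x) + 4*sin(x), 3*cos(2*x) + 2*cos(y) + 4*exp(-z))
(-6*z**2 - 2*sin(y), 6*sin(2*x), 5*exp(x) + 4*cos(x))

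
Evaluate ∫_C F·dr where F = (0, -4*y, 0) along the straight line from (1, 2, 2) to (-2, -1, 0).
6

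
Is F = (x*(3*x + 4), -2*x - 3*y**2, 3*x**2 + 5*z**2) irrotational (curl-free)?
No, ∇×F = (0, -6*x, -2)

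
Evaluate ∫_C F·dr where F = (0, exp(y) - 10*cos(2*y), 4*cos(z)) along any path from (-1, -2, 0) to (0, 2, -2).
-4*sin(2) - exp(-2) + exp(2) - 10*sin(4)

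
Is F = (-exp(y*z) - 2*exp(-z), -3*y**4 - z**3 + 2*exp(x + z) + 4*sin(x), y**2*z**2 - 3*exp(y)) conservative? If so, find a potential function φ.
No, ∇×F = (2*y*z**2 + 3*z**2 - 3*exp(y) - 2*exp(x + z), -y*exp(y*z) + 2*exp(-z), z*exp(y*z) + 2*exp(x + z) + 4*cos(x)) ≠ 0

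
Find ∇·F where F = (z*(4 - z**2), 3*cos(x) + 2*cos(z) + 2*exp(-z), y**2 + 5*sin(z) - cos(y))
5*cos(z)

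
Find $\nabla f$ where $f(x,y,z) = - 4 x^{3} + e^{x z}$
(-12*x**2 + z*exp(x*z), 0, x*exp(x*z))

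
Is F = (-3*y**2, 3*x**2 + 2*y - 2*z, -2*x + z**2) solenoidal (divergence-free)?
No, ∇·F = 2*z + 2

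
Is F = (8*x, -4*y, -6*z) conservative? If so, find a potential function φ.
Yes, F is conservative. φ = 4*x**2 - 2*y**2 - 3*z**2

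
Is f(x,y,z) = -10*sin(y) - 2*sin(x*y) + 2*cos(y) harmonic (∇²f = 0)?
No, ∇²f = 2*x**2*sin(x*y) + 2*y**2*sin(x*y) + 10*sin(y) - 2*cos(y)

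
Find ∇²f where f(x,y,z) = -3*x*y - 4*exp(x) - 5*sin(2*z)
-4*exp(x) + 20*sin(2*z)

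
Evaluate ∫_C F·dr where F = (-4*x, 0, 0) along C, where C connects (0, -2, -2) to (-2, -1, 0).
-8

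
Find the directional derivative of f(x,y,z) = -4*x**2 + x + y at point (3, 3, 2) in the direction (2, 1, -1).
-15*sqrt(6)/2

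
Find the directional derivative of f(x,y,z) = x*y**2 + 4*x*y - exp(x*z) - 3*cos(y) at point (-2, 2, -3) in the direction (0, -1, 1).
sqrt(2)*(-3*sin(2)/2 + 8 + exp(6))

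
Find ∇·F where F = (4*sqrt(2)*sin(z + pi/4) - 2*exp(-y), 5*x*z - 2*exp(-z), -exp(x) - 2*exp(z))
-2*exp(z)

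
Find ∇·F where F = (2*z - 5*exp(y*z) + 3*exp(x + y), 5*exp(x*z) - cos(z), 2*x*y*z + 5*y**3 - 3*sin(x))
2*x*y + 3*exp(x + y)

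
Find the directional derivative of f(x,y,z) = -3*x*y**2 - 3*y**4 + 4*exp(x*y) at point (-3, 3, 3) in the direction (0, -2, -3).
12*sqrt(13)*(2 + 45*exp(9))*exp(-9)/13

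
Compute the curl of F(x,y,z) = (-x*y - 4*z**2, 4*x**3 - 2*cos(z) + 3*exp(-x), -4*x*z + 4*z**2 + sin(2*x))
(-2*sin(z), -4*z - 2*cos(2*x), 12*x**2 + x - 3*exp(-x))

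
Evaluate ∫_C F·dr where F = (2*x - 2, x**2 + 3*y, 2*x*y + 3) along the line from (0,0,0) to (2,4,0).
88/3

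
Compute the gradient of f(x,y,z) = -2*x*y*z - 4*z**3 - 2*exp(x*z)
(2*z*(-y - exp(x*z)), -2*x*z, -2*x*y - 2*x*exp(x*z) - 12*z**2)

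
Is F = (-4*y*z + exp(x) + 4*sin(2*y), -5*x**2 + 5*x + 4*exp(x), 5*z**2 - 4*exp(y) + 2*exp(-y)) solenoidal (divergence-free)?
No, ∇·F = 10*z + exp(x)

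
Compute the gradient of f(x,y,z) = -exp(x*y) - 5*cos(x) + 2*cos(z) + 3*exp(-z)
(-y*exp(x*y) + 5*sin(x), -x*exp(x*y), -2*sin(z) - 3*exp(-z))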